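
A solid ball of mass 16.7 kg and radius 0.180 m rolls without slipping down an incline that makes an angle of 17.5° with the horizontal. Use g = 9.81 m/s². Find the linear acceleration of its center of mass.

Translation along the incline: Mg sinθ − f = Ma.
Rotation about the center: fR = Iα with I = (2/5)MR². No-slip gives a = αR, so f = (I/R²)a = (2/5)M a.
Substituting: Mg sinθ = (1 + 0.4000)Ma, so a = g sinθ/(1 + 0.4000) = (9.81) sin 17.5° / 1.400 = 2.107 m/s².

a ≈ 2.11 m/s²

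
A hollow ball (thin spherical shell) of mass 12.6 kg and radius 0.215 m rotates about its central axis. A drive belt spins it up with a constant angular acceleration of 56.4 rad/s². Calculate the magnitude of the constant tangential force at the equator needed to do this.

I = (2/3)MR² = (2/3)(12.6)(0.215)² = 0.3883 kg·m².
The required torque is τ = Iα = (0.3883)(56.40) = 21.90 N·m.
A tangential force at the equator gives τ = FR, so F = τ/R = 21.90/0.215 = 101.9 N.

F ≈ 102 N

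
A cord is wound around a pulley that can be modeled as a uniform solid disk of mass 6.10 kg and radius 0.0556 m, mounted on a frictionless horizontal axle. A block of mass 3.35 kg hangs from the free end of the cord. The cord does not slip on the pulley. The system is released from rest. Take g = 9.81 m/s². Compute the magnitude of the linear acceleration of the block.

I = ½MR² = (1/2)(6.10)(0.0556)² = 0.009429 kg·m².
Block: mg − T = ma. Pulley: TR = Iα. No-slip: a = αR, so T = (I/R²)a = 3.050·a.
Then mg = (m + 3.050)a, so a = (3.35)(9.81)/(3.35 + 3.050) = 5.135 m/s².

a ≈ 5.13 m/s²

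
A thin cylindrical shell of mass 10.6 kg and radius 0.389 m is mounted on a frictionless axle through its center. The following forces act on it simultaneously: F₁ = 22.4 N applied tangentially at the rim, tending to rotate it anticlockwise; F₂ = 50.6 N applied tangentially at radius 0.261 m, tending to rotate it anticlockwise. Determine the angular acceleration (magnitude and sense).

α ≈ 13.7 rad/s², anticlockwise

I = MR² = (10.6)(0.389)² = 1.604 kg·m².
Taking anticlockwise as positive: τ₁ = +(22.4)(0.389) = +8.714 N·m; τ₂ = +(50.6)(0.261) = +13.21 N·m.
Net torque τ = 21.92 N·m.
α = τ/I = 21.92/1.604 = 13.67 rad/s².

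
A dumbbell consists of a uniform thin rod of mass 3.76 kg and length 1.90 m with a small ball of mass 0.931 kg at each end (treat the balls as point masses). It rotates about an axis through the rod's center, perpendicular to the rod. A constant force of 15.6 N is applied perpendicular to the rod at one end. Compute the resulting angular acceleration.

I_rod = (1/12)ML² = (1/12)(3.76)(1.90)² = 1.131 kg·m².
I_balls = 2·m·(L/2)² = 2(0.931)(0.9500)² = 1.680 kg·m².
Total I = 2.812 kg·m².
τ = F·(L/2) = (15.6)(0.950) = 14.82 N·m.
α = τ/I = 14.82/2.812 = 5.271 rad/s².

α ≈ 5.27 rad/s²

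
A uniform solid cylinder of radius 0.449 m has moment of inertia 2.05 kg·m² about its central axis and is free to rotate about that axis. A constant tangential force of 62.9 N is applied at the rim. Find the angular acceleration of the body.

τ = F R = (62.9)(0.449) = 28.24 N·m.
From τ = Iα: α = 28.24/2.050 = 13.78 rad/s².

α ≈ 13.8 rad/s²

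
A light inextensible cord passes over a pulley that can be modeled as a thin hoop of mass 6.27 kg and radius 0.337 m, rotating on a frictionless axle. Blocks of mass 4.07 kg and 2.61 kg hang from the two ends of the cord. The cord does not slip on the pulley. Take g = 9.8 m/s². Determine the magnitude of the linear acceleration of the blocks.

I = MR² = (6.27)(0.337)² = 0.7121 kg·m².
Heavier block: m₁g − T₁ = m₁a. Lighter block: T₂ − m₂g = m₂a.
Pulley: (T₁ − T₂)R = Iα = I(a/R), so T₁ − T₂ = (I/R²)a = 1·M_p a = 6.270·a.
Adding the three: (m₁ − m₂)g = (m₁ + m₂ + 6.270)a, so a = (4.07 − 2.61)(9.8)/(4.07 + 2.61 + 6.270) = 1.105 m/s².

a ≈ 1.10 m/s²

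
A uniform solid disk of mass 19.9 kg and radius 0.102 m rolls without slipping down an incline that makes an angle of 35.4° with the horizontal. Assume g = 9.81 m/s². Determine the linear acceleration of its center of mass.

Translation along the incline: Mg sinθ − f = Ma.
Rotation about the center: fR = Iα with I = ½MR². No-slip gives a = αR, so f = (I/R²)a = (1/2)M a.
Substituting: Mg sinθ = (1 + 0.5000)Ma, so a = g sinθ/(1 + 0.5000) = (9.81) sin 35.4° / 1.500 = 3.788 m/s².

a ≈ 3.79 m/s²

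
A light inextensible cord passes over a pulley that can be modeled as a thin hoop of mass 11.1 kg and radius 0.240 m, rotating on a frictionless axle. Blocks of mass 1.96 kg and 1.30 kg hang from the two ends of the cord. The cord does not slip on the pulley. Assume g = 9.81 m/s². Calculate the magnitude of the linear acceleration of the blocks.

a ≈ 0.451 m/s²

I = MR² = (11.1)(0.240)² = 0.6394 kg·m².
Heavier block: m₁g − T₁ = m₁a. Lighter block: T₂ − m₂g = m₂a.
Pulley: (T₁ − T₂)R = Iα = I(a/R), so T₁ − T₂ = (I/R²)a = 1·M_p a = 11.10·a.
Adding the three: (m₁ − m₂)g = (m₁ + m₂ + 11.10)a, so a = (1.96 − 1.30)(9.81)/(1.96 + 1.30 + 11.10) = 0.4509 m/s².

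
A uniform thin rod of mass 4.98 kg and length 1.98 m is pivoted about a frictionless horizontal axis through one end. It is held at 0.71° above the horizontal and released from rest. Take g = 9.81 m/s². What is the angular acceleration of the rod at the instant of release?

α ≈ 7.43 rad/s²

About the pivot, I = (1/3)ML² = (1/3)(4.98)(1.98)² = 6.508 kg·m².
The weight acts at the center, a distance L/2 = 0.9900 m from the pivot; τ = Mg(L/2) cos 0.71° = 48.36 N·m.
α = τ/I = 48.36/6.508 = 7.431 rad/s².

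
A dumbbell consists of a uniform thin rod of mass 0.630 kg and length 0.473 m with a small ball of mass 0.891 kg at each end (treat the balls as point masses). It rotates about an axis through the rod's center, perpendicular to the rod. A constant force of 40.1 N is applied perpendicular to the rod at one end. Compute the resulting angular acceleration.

I_rod = (1/12)ML² = (1/12)(0.630)(0.473)² = 0.01175 kg·m².
I_balls = 2·m·(L/2)² = 2(0.891)(0.2365)² = 0.09967 kg·m².
Total I = 0.1114 kg·m².
τ = F·(L/2) = (40.1)(0.236) = 9.484 N·m.
α = τ/I = 9.484/0.1114 = 85.12 rad/s².

α ≈ 85.1 rad/s²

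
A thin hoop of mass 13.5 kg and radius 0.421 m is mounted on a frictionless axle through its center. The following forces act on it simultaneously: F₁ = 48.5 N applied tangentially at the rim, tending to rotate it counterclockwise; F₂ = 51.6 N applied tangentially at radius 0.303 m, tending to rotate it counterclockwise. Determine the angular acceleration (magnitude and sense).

I = MR² = (13.5)(0.421)² = 2.393 kg·m².
Taking counterclockwise as positive: τ₁ = +(48.5)(0.421) = +20.42 N·m; τ₂ = +(51.6)(0.303) = +15.63 N·m.
Net torque τ = 36.05 N·m.
α = τ/I = 36.05/2.393 = 15.07 rad/s².

α ≈ 15.1 rad/s², counterclockwise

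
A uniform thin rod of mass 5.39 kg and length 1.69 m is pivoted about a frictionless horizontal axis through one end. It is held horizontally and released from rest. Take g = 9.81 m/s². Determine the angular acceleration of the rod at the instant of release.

α ≈ 8.71 rad/s²

About the pivot, I = (1/3)ML² = (1/3)(5.39)(1.69)² = 5.131 kg·m².
The weight acts at the center, a distance L/2 = 0.8450 m from the pivot; τ = Mg(L/2) = 44.68 N·m.
α = τ/I = 44.68/5.131 = 8.707 rad/s².
(Equivalently α = (3g/(2L)) = 8.707 rad/s².)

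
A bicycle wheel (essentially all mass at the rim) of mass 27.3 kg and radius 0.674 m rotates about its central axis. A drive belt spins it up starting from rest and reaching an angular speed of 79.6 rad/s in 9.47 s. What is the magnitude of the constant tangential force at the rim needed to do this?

I = MR² = (27.3)(0.674)² = 12.40 kg·m².
α = Δω/Δt = (79.6 − 0)/9.47 = 8.405 rad/s².
The required torque is τ = Iα = (12.40)(8.405) = 104.2 N·m.
A tangential force at the rim gives τ = FR, so F = τ/R = 104.2/0.674 = 154.7 N.

F ≈ 155 N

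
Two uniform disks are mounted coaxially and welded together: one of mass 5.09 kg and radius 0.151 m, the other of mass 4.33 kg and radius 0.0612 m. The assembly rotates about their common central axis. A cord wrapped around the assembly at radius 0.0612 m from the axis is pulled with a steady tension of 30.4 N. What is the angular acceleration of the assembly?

I = ½M₁R₁² + ½M₂R₂² = ½(5.09)(0.151)² + ½(4.33)(0.0612)² = 0.06614 kg·m².
τ = F r = (30.4)(0.0612) = 1.860 N·m.
α = τ/I = 1.860/0.06614 = 28.13 rad/s².

α ≈ 28.1 rad/s²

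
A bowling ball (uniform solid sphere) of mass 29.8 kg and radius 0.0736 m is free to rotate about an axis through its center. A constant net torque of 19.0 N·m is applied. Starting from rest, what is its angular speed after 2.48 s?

I = (2/5)MR² = (2/5)(29.8)(0.0736)² = 0.06457 kg·m².
α = τ/I = 19.0/0.06457 = 294.3 rad/s².
ω = ω₀ + αt = 0 + (294.3)(2.48) = 729.7 rad/s.

ω ≈ 730 rad/s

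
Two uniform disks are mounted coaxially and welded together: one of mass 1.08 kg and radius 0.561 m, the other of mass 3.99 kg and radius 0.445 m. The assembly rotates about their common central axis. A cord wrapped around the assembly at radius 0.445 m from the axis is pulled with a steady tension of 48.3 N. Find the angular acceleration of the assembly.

α ≈ 38.0 rad/s²

I = ½M₁R₁² + ½M₂R₂² = ½(1.08)(0.561)² + ½(3.99)(0.445)² = 0.5650 kg·m².
τ = F r = (48.3)(0.445) = 21.49 N·m.
α = τ/I = 21.49/0.5650 = 38.04 rad/s².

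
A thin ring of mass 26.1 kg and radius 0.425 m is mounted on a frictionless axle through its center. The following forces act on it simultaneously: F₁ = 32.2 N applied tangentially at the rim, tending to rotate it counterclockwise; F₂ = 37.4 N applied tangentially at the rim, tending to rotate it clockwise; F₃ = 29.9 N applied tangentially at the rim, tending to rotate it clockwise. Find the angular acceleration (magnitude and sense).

α ≈ 3.16 rad/s², clockwise

I = MR² = (26.1)(0.425)² = 4.714 kg·m².
Taking counterclockwise as positive: τ₁ = +(32.2)(0.425) = +13.69 N·m; τ₂ = −(37.4)(0.425) = −15.89 N·m; τ₃ = −(29.9)(0.425) = −12.71 N·m.
Net torque τ = -14.92 N·m.
α = τ/I = -14.92/4.714 = -3.164 rad/s².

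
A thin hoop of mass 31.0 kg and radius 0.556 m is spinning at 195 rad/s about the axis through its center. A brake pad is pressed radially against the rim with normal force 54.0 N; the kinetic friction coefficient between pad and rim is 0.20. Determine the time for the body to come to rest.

t ≈ 311 s

I = MR² = (31.0)(0.556)² = 9.583 kg·m².
Friction force f = μN = (0.20)(54.0) = 10.80 N at the rim; torque magnitude τ = fR = 6.005 N·m, opposing ω.
|α| = τ/I = 6.005/9.583 = 0.6266 rad/s² (deceleration).
0 = ω₀ − |α|t ⇒ t = ω₀/|α| = 195/0.6266 = 311.2 s.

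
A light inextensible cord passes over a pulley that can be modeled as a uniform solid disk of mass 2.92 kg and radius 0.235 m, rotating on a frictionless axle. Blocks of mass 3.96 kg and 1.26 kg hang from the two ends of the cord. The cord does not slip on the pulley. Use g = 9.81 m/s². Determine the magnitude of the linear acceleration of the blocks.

I = ½MR² = (1/2)(2.92)(0.235)² = 0.08063 kg·m².
Heavier block: m₁g − T₁ = m₁a. Lighter block: T₂ − m₂g = m₂a.
Pulley: (T₁ − T₂)R = Iα = I(a/R), so T₁ − T₂ = (I/R²)a = (1/2)M_p a = 1.460·a.
Adding the three: (m₁ − m₂)g = (m₁ + m₂ + 1.460)a, so a = (3.96 − 1.26)(9.81)/(3.96 + 1.26 + 1.460) = 3.965 m/s².

a ≈ 3.97 m/s²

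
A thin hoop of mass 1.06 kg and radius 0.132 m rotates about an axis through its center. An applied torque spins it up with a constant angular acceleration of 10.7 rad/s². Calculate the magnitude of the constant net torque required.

τ ≈ 0.198 N·m

I = MR² = (1.06)(0.132)² = 0.01847 kg·m².
τ = Iα = (0.01847)(10.70) = 0.1976 N·m.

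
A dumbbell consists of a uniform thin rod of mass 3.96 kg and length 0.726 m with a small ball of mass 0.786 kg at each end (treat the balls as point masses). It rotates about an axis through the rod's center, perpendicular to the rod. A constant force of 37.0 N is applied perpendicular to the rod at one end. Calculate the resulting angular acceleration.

α ≈ 35.2 rad/s²

I_rod = (1/12)ML² = (1/12)(3.96)(0.726)² = 0.1739 kg·m².
I_balls = 2·m·(L/2)² = 2(0.786)(0.3630)² = 0.2071 kg·m².
Total I = 0.3811 kg·m².
τ = F·(L/2) = (37.0)(0.363) = 13.43 N·m.
α = τ/I = 13.43/0.3811 = 35.24 rad/s².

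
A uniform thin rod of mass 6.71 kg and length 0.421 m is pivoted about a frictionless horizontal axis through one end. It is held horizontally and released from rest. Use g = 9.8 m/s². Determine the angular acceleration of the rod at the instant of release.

About the pivot, I = (1/3)ML² = (1/3)(6.71)(0.421)² = 0.3964 kg·m².
The weight acts at the center, a distance L/2 = 0.2105 m from the pivot; τ = Mg(L/2) = 13.84 N·m.
α = τ/I = 13.84/0.3964 = 34.92 rad/s².

α ≈ 34.9 rad/s²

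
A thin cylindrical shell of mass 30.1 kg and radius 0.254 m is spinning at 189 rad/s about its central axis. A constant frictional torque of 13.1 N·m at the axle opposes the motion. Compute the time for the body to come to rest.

t ≈ 28.0 s

I = MR² = (30.1)(0.254)² = 1.942 kg·m².
The net torque has magnitude 13.1 N·m, opposing ω.
|α| = τ/I = 13.10/1.942 = 6.746 rad/s² (deceleration).
0 = ω₀ − |α|t ⇒ t = ω₀/|α| = 189/6.746 = 28.02 s.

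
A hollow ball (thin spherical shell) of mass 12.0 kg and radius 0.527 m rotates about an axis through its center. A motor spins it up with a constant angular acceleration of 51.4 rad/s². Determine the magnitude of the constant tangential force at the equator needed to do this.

I = (2/3)MR² = (2/3)(12.0)(0.527)² = 2.222 kg·m².
The required torque is τ = Iα = (2.222)(51.40) = 114.2 N·m.
A tangential force at the equator gives τ = FR, so F = τ/R = 114.2/0.527 = 216.7 N.

F ≈ 217 N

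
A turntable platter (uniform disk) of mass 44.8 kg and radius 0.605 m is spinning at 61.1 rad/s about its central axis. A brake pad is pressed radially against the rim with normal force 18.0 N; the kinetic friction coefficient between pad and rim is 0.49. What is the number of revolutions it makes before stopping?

I = ½MR² = (1/2)(44.8)(0.605)² = 8.199 kg·m².
Friction force f = μN = (0.49)(18.0) = 8.820 N at the rim; torque magnitude τ = fR = 5.336 N·m, opposing ω.
|α| = τ/I = 5.336/8.199 = 0.6508 rad/s² (deceleration).
ω² = ω₀² − 2|α|θ with ω = 0 ⇒ θ = ω₀²/(2|α|) = 2868 rad = 456.5 rev.

≈ 456 revolutions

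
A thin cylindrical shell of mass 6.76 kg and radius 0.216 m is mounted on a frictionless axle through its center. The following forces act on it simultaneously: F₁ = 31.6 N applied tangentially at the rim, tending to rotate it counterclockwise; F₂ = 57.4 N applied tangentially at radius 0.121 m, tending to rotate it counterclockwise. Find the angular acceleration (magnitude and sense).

α ≈ 43.7 rad/s², counterclockwise

I = MR² = (6.76)(0.216)² = 0.3154 kg·m².
Taking counterclockwise as positive: τ₁ = +(31.6)(0.216) = +6.826 N·m; τ₂ = +(57.4)(0.121) = +6.945 N·m.
Net torque τ = 13.77 N·m.
α = τ/I = 13.77/0.3154 = 43.66 rad/s².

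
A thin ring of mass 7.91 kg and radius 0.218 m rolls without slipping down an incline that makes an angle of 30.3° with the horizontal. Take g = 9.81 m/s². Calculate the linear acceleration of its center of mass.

Translation along the incline: Mg sinθ − f = Ma.
Rotation about the center: fR = Iα with I = MR². No-slip gives a = αR, so f = (I/R²)a = M a.
Substituting: Mg sinθ = (1 + 1.000)Ma, so a = g sinθ/(1 + 1.000) = (9.81) sin 30.3° / 2.000 = 2.475 m/s².

a ≈ 2.47 m/s²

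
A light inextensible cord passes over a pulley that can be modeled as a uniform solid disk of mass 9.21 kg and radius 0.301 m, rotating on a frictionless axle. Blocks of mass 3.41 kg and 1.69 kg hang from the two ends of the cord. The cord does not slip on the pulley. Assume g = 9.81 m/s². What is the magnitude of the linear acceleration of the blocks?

a ≈ 1.74 m/s²

I = ½MR² = (1/2)(9.21)(0.301)² = 0.4172 kg·m².
Heavier block: m₁g − T₁ = m₁a. Lighter block: T₂ − m₂g = m₂a.
Pulley: (T₁ − T₂)R = Iα = I(a/R), so T₁ − T₂ = (I/R²)a = (1/2)M_p a = 4.605·a.
Adding the three: (m₁ − m₂)g = (m₁ + m₂ + 4.605)a, so a = (3.41 − 1.69)(9.81)/(3.41 + 1.69 + 4.605) = 1.739 m/s².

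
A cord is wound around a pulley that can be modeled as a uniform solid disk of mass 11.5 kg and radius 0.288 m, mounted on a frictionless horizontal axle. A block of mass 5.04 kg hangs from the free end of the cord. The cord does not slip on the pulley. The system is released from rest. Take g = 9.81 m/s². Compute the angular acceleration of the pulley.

α ≈ 15.9 rad/s²

I = ½MR² = (1/2)(11.5)(0.288)² = 0.4769 kg·m².
Block: mg − T = ma. Pulley: TR = Iα. No-slip: a = αR, so T = (I/R²)a = 5.750·a.
Then mg = (m + 5.750)a, so a = (5.04)(9.81)/(5.04 + 5.750) = 4.582 m/s².
α = a/R = 4.582/0.288 = 15.91 rad/s².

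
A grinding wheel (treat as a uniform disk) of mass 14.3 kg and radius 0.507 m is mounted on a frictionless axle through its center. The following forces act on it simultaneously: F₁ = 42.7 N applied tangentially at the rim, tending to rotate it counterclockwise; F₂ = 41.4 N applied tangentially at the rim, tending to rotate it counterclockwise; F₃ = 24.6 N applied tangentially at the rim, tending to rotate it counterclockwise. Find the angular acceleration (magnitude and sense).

I = ½MR² = (1/2)(14.3)(0.507)² = 1.838 kg·m².
Taking counterclockwise as positive: τ₁ = +(42.7)(0.507) = +21.65 N·m; τ₂ = +(41.4)(0.507) = +20.99 N·m; τ₃ = +(24.6)(0.507) = +12.47 N·m.
Net torque τ = 55.11 N·m.
α = τ/I = 55.11/1.838 = 29.99 rad/s².

α ≈ 30.0 rad/s², counterclockwise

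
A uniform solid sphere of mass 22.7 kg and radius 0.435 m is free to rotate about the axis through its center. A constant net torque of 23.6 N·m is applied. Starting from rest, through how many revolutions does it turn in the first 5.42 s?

≈ 32.1 revolutions

I = (2/5)MR² = (2/5)(22.7)(0.435)² = 1.718 kg·m².
α = τ/I = 23.6/1.718 = 13.74 rad/s².
θ = ½αt² = ½(13.74)(5.42)² = 201.8 rad.
Revolutions = θ/(2π) = 32.11.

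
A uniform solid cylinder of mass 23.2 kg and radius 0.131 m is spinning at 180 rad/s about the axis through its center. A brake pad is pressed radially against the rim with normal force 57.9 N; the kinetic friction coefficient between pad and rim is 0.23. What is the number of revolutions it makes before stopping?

I = ½MR² = (1/2)(23.2)(0.131)² = 0.1991 kg·m².
Friction force f = μN = (0.23)(57.9) = 13.32 N at the rim; torque magnitude τ = fR = 1.745 N·m, opposing ω.
|α| = τ/I = 1.745/0.1991 = 8.763 rad/s² (deceleration).
ω² = ω₀² − 2|α|θ with ω = 0 ⇒ θ = ω₀²/(2|α|) = 1849 rad = 294.2 rev.

≈ 294 revolutions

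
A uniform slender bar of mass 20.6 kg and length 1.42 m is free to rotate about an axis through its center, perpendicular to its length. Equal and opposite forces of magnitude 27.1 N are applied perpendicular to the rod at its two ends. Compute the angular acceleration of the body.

I = (1/12)ML² = (1/12)(20.6)(1.42)² = 3.461 kg·m².
The couple gives τ = F·(L/2) + F·(L/2) = F L = (27.1)(1.42) = 38.48 N·m.
From τ = Iα: α = 38.48/3.461 = 11.12 rad/s².

α ≈ 11.1 rad/s²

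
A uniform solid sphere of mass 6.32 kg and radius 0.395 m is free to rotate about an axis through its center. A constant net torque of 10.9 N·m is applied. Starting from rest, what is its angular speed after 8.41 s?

ω ≈ 232 rad/s

I = (2/5)MR² = (2/5)(6.32)(0.395)² = 0.3944 kg·m².
α = τ/I = 10.9/0.3944 = 27.63 rad/s².
ω = ω₀ + αt = 0 + (27.63)(8.41) = 232.4 rad/s.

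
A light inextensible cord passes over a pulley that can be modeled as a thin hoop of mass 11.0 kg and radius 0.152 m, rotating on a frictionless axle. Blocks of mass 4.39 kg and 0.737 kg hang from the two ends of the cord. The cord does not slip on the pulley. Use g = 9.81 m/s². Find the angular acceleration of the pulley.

α ≈ 14.6 rad/s²

I = MR² = (11.0)(0.152)² = 0.2541 kg·m².
Heavier block: m₁g − T₁ = m₁a. Lighter block: T₂ − m₂g = m₂a.
Pulley: (T₁ − T₂)R = Iα = I(a/R), so T₁ − T₂ = (I/R²)a = 1·M_p a = 11.00·a.
Adding the three: (m₁ − m₂)g = (m₁ + m₂ + 11.00)a, so a = (4.39 − 0.737)(9.81)/(4.39 + 0.737 + 11.00) = 2.222 m/s².
α = a/R = 2.222/0.152 = 14.62 rad/s².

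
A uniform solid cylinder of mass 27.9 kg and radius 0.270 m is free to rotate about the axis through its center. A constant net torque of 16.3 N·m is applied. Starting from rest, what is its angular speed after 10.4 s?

ω ≈ 167 rad/s

I = ½MR² = (1/2)(27.9)(0.270)² = 1.017 kg·m².
α = τ/I = 16.3/1.017 = 16.03 rad/s².
ω = ω₀ + αt = 0 + (16.03)(10.4) = 166.7 rad/s.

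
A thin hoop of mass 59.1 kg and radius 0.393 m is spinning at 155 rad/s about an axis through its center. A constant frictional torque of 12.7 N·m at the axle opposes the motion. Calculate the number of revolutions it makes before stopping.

I = MR² = (59.1)(0.393)² = 9.128 kg·m².
The net torque has magnitude 12.7 N·m, opposing ω.
|α| = τ/I = 12.70/9.128 = 1.391 rad/s² (deceleration).
ω² = ω₀² − 2|α|θ with ω = 0 ⇒ θ = ω₀²/(2|α|) = 8634 rad = 1374 rev.

≈ 1370 revolutions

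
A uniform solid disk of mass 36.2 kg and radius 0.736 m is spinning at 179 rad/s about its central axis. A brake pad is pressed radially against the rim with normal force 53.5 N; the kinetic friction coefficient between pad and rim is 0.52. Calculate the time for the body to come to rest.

I = ½MR² = (1/2)(36.2)(0.736)² = 9.805 kg·m².
Friction force f = μN = (0.52)(53.5) = 27.82 N at the rim; torque magnitude τ = fR = 20.48 N·m, opposing ω.
|α| = τ/I = 20.48/9.805 = 2.088 rad/s² (deceleration).
0 = ω₀ − |α|t ⇒ t = ω₀/|α| = 179/2.088 = 85.71 s.

t ≈ 85.7 s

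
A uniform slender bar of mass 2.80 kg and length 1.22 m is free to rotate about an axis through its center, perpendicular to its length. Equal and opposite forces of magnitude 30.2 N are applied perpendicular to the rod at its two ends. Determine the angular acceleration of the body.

I = (1/12)ML² = (1/12)(2.80)(1.22)² = 0.3473 kg·m².
The couple gives τ = F·(L/2) + F·(L/2) = F L = (30.2)(1.22) = 36.84 N·m.
From τ = Iα: α = 36.84/0.3473 = 106.1 rad/s².

α ≈ 106 rad/s²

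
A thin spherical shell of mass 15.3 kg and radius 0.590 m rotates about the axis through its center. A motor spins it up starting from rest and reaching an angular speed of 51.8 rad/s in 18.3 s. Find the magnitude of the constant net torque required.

τ ≈ 10.1 N·m

I = (2/3)MR² = (2/3)(15.3)(0.590)² = 3.551 kg·m².
α = Δω/Δt = (51.8 − 0)/18.3 = 2.831 rad/s².
τ = Iα = (3.551)(2.831) = 10.05 N·m.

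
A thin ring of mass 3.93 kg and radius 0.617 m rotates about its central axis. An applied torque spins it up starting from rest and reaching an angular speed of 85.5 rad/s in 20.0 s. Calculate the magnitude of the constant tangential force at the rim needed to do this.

I = MR² = (3.93)(0.617)² = 1.496 kg·m².
α = Δω/Δt = (85.5 − 0)/20.0 = 4.275 rad/s².
The required torque is τ = Iα = (1.496)(4.275) = 6.396 N·m.
A tangential force at the rim gives τ = FR, so F = τ/R = 6.396/0.617 = 10.37 N.

F ≈ 10.4 N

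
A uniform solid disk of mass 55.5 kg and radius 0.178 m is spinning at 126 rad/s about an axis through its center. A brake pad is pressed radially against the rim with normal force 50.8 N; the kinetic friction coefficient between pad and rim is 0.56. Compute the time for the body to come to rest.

I = ½MR² = (1/2)(55.5)(0.178)² = 0.8792 kg·m².
Friction force f = μN = (0.56)(50.8) = 28.45 N at the rim; torque magnitude τ = fR = 5.064 N·m, opposing ω.
|α| = τ/I = 5.064/0.8792 = 5.759 rad/s² (deceleration).
0 = ω₀ − |α|t ⇒ t = ω₀/|α| = 126/5.759 = 21.88 s.

t ≈ 21.9 s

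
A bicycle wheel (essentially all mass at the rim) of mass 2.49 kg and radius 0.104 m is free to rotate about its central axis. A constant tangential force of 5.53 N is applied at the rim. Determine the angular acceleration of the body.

I = MR² = (2.49)(0.104)² = 0.02693 kg·m².
τ = F R = (5.53)(0.104) = 0.5751 N·m.
Newton's second law for rotation, τ = Iα, gives α = τ/I = 0.5751/0.02693 = 21.35 rad/s².

α ≈ 21.4 rad/s²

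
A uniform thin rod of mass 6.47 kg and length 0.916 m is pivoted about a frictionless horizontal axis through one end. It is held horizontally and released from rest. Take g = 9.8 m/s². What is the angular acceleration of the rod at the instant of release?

α ≈ 16.0 rad/s²

About the pivot, I = (1/3)ML² = (1/3)(6.47)(0.916)² = 1.810 kg·m².
The weight acts at the center, a distance L/2 = 0.4580 m from the pivot; τ = Mg(L/2) = 29.04 N·m.
α = τ/I = 29.04/1.810 = 16.05 rad/s².
(Equivalently α = (3g/(2L)) = 16.05 rad/s².)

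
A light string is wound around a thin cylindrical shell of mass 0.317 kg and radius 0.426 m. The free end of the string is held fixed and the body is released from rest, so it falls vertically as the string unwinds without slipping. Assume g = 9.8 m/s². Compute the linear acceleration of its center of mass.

a ≈ 4.90 m/s²

Translation: Mg − T = Ma. Rotation about the center: TR = Iα with I = MR².
With a = αR: T = (I/R²)a = M a, so Mg = (1 + 1.000)Ma.
a = g/(1 + 1.000) = 9.8/2.000 = 4.900 m/s².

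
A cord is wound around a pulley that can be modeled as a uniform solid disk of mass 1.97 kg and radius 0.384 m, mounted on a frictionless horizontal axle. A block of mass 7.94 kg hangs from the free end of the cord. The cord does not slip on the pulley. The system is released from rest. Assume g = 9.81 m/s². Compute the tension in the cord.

T ≈ 8.60 N

I = ½MR² = (1/2)(1.97)(0.384)² = 0.1452 kg·m².
Block: mg − T = ma. Pulley: TR = Iα. No-slip: a = αR, so T = (I/R²)a = 0.9850·a.
Then mg = (m + 0.9850)a, so a = (7.94)(9.81)/(7.94 + 0.9850) = 8.727 m/s².
T = 0.9850·a = 8.596 N.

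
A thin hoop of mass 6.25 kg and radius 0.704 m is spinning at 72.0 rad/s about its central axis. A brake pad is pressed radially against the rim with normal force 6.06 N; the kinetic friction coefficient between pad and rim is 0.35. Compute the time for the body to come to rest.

I = MR² = (6.25)(0.704)² = 3.098 kg·m².
Friction force f = μN = (0.35)(6.06) = 2.121 N at the rim; torque magnitude τ = fR = 1.493 N·m, opposing ω.
|α| = τ/I = 1.493/3.098 = 0.4820 rad/s² (deceleration).
0 = ω₀ − |α|t ⇒ t = ω₀/|α| = 72.0/0.4820 = 149.4 s.

t ≈ 149 s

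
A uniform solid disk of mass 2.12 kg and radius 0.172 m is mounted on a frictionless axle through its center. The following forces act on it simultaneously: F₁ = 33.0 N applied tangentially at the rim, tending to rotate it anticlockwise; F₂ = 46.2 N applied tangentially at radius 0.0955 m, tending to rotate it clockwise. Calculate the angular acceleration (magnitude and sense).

α ≈ 40.3 rad/s², anticlockwise

I = ½MR² = (1/2)(2.12)(0.172)² = 0.03136 kg·m².
Taking anticlockwise as positive: τ₁ = +(33.0)(0.172) = +5.676 N·m; τ₂ = −(46.2)(0.0955) = −4.412 N·m.
Net torque τ = 1.264 N·m.
α = τ/I = 1.264/0.03136 = 40.30 rad/s².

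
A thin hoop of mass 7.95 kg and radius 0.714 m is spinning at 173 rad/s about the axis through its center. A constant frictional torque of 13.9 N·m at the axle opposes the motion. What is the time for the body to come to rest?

t ≈ 50.4 s

I = MR² = (7.95)(0.714)² = 4.053 kg·m².
The net torque has magnitude 13.9 N·m, opposing ω.
|α| = τ/I = 13.90/4.053 = 3.430 rad/s² (deceleration).
0 = ω₀ − |α|t ⇒ t = ω₀/|α| = 173/3.430 = 50.44 s.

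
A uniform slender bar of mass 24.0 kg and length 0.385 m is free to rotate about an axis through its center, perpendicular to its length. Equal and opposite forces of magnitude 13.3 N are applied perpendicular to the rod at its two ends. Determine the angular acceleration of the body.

I = (1/12)ML² = (1/12)(24.0)(0.385)² = 0.2964 kg·m².
The couple gives τ = F·(L/2) + F·(L/2) = F L = (13.3)(0.385) = 5.121 N·m.
Newton's second law for rotation, τ = Iα, gives α = τ/I = 5.121/0.2964 = 17.27 rad/s².

α ≈ 17.3 rad/s²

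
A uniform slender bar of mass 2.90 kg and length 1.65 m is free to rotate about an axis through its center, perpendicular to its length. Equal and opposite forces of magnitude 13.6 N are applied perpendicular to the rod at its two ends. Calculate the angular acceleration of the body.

α ≈ 34.1 rad/s²

I = (1/12)ML² = (1/12)(2.90)(1.65)² = 0.6579 kg·m².
The couple gives τ = F·(L/2) + F·(L/2) = F L = (13.6)(1.65) = 22.44 N·m.
Newton's second law for rotation, τ = Iα, gives α = τ/I = 22.44/0.6579 = 34.11 rad/s².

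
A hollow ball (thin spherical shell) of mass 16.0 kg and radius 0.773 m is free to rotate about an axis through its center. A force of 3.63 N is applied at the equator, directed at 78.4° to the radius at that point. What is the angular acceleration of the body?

α ≈ 0.431 rad/s²

I = (2/3)MR² = (2/3)(16.0)(0.773)² = 6.374 kg·m².
Only the tangential component produces torque: τ = F R sinθ = (3.63)(0.773) sin 78.4° = 2.749 N·m.
From τ = Iα: α = 2.749/6.374 = 0.4313 rad/s².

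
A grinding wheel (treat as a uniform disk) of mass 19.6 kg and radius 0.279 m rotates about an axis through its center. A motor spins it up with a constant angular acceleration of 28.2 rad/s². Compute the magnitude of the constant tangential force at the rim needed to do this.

F ≈ 77.1 N

I = ½MR² = (1/2)(19.6)(0.279)² = 0.7628 kg·m².
The required torque is τ = Iα = (0.7628)(28.20) = 21.51 N·m.
A tangential force at the rim gives τ = FR, so F = τ/R = 21.51/0.279 = 77.10 N.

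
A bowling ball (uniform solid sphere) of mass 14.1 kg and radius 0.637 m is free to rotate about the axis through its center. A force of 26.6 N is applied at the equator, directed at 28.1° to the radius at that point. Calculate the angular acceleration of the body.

α ≈ 3.49 rad/s²

I = (2/5)MR² = (2/5)(14.1)(0.637)² = 2.289 kg·m².
Only the tangential component produces torque: τ = F R sinθ = (26.6)(0.637) sin 28.1° = 7.981 N·m.
From τ = Iα: α = 7.981/2.289 = 3.487 rad/s².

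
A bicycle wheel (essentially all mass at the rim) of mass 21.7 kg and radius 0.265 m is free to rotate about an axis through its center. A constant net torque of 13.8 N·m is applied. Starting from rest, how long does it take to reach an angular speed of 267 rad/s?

I = MR² = (21.7)(0.265)² = 1.524 kg·m².
α = τ/I = 13.8/1.524 = 9.056 rad/s².
ω = αt ⇒ t = ω/α = 267/9.056 = 29.48 s.

t ≈ 29.5 s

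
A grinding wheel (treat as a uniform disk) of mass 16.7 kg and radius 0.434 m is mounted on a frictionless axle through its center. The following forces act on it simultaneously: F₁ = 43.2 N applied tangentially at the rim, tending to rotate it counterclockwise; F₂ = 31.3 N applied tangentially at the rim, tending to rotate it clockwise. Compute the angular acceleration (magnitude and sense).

α ≈ 3.28 rad/s², counterclockwise

I = ½MR² = (1/2)(16.7)(0.434)² = 1.573 kg·m².
Taking counterclockwise as positive: τ₁ = +(43.2)(0.434) = +18.75 N·m; τ₂ = −(31.3)(0.434) = −13.58 N·m.
Net torque τ = 5.165 N·m.
α = τ/I = 5.165/1.573 = 3.284 rad/s².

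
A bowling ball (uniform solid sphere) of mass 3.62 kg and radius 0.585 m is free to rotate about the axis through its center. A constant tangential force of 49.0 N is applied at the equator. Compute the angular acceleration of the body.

α ≈ 57.8 rad/s²

I = (2/5)MR² = (2/5)(3.62)(0.585)² = 0.4955 kg·m².
τ = F R = (49.0)(0.585) = 28.66 N·m.
From τ = Iα: α = 28.66/0.4955 = 57.85 rad/s².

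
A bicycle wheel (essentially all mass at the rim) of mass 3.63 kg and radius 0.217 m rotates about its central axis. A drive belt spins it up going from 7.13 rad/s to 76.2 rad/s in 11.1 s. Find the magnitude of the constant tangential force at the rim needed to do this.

F ≈ 4.90 N

I = MR² = (3.63)(0.217)² = 0.1709 kg·m².
α = Δω/Δt = (76.2 − 7.13)/11.1 = 6.223 rad/s².
The required torque is τ = Iα = (0.1709)(6.223) = 1.064 N·m.
A tangential force at the rim gives τ = FR, so F = τ/R = 1.064/0.217 = 4.902 N.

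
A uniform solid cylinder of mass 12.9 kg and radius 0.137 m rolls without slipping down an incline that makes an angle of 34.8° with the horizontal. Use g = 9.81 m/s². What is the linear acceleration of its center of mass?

a ≈ 3.73 m/s²

Translation along the incline: Mg sinθ − f = Ma.
Rotation about the center: fR = Iα with I = ½MR². No-slip gives a = αR, so f = (I/R²)a = (1/2)M a.
Substituting: Mg sinθ = (1 + 0.5000)Ma, so a = g sinθ/(1 + 0.5000) = (9.81) sin 34.8° / 1.500 = 3.732 m/s².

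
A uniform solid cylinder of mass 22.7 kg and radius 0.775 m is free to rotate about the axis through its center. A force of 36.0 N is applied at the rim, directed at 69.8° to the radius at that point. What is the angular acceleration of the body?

I = ½MR² = (1/2)(22.7)(0.775)² = 6.817 kg·m².
Only the tangential component produces torque: τ = F R sinθ = (36.0)(0.775) sin 69.8° = 26.18 N·m.
Newton's second law for rotation, τ = Iα, gives α = τ/I = 26.18/6.817 = 3.841 rad/s².

α ≈ 3.84 rad/s²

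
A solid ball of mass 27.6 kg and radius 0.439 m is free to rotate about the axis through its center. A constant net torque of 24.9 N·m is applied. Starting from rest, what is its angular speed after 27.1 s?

ω ≈ 317 rad/s

I = (2/5)MR² = (2/5)(27.6)(0.439)² = 2.128 kg·m².
α = τ/I = 24.9/2.128 = 11.70 rad/s².
ω = ω₀ + αt = 0 + (11.70)(27.1) = 317.2 rad/s.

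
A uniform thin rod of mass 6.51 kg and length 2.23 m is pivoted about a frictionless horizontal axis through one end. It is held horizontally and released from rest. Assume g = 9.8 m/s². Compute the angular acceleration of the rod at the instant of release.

α ≈ 6.59 rad/s²

About the pivot, I = (1/3)ML² = (1/3)(6.51)(2.23)² = 10.79 kg·m².
The weight acts at the center, a distance L/2 = 1.115 m from the pivot; τ = Mg(L/2) = 71.13 N·m.
α = τ/I = 71.13/10.79 = 6.592 rad/s².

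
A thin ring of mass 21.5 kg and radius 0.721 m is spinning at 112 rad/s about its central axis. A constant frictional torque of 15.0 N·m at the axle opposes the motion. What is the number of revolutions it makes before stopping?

≈ 744 revolutions

I = MR² = (21.5)(0.721)² = 11.18 kg·m².
The net torque has magnitude 15.0 N·m, opposing ω.
|α| = τ/I = 15.00/11.18 = 1.342 rad/s² (deceleration).
ω² = ω₀² − 2|α|θ with ω = 0 ⇒ θ = ω₀²/(2|α|) = 4673 rad = 743.8 rev.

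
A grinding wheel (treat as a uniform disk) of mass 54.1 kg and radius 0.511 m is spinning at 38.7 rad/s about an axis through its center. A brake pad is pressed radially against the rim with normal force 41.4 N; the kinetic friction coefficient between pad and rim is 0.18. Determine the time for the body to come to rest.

t ≈ 71.8 s

I = ½MR² = (1/2)(54.1)(0.511)² = 7.063 kg·m².
Friction force f = μN = (0.18)(41.4) = 7.452 N at the rim; torque magnitude τ = fR = 3.808 N·m, opposing ω.
|α| = τ/I = 3.808/7.063 = 0.5391 rad/s² (deceleration).
0 = ω₀ − |α|t ⇒ t = ω₀/|α| = 38.7/0.5391 = 71.78 s.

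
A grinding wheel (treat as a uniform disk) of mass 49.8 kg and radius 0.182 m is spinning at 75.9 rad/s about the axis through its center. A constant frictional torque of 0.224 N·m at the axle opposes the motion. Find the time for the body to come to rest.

t ≈ 279 s

I = ½MR² = (1/2)(49.8)(0.182)² = 0.8248 kg·m².
The net torque has magnitude 0.224 N·m, opposing ω.
|α| = τ/I = 0.2240/0.8248 = 0.2716 rad/s² (deceleration).
0 = ω₀ − |α|t ⇒ t = ω₀/|α| = 75.9/0.2716 = 279.5 s.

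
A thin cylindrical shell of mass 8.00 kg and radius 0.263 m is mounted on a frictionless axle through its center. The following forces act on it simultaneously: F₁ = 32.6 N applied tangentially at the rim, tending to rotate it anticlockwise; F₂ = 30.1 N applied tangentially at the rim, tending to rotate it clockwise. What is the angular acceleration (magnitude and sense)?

I = MR² = (8.00)(0.263)² = 0.5534 kg·m².
Taking anticlockwise as positive: τ₁ = +(32.6)(0.263) = +8.574 N·m; τ₂ = −(30.1)(0.263) = −7.916 N·m.
Net torque τ = 0.6575 N·m.
α = τ/I = 0.6575/0.5534 = 1.188 rad/s².

α ≈ 1.19 rad/s², anticlockwise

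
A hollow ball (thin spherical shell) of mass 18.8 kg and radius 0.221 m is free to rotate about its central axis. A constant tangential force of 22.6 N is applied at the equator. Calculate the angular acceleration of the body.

α ≈ 8.16 rad/s²

I = (2/3)MR² = (2/3)(18.8)(0.221)² = 0.6121 kg·m².
τ = F R = (22.6)(0.221) = 4.995 N·m.
Newton's second law for rotation, τ = Iα, gives α = τ/I = 4.995/0.6121 = 8.159 rad/s².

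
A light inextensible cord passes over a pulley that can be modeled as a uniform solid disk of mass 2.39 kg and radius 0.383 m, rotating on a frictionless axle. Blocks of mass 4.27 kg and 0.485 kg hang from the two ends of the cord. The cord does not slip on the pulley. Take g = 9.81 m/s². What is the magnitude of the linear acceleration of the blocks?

I = ½MR² = (1/2)(2.39)(0.383)² = 0.1753 kg·m².
Heavier block: m₁g − T₁ = m₁a. Lighter block: T₂ − m₂g = m₂a.
Pulley: (T₁ − T₂)R = Iα = I(a/R), so T₁ − T₂ = (I/R²)a = (1/2)M_p a = 1.195·a.
Adding the three: (m₁ − m₂)g = (m₁ + m₂ + 1.195)a, so a = (4.27 − 0.485)(9.81)/(4.27 + 0.485 + 1.195) = 6.240 m/s².

a ≈ 6.24 m/s²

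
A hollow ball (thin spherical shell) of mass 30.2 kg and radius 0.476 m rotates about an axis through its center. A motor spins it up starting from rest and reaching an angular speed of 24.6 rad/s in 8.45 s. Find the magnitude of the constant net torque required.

τ ≈ 13.3 N·m

I = (2/3)MR² = (2/3)(30.2)(0.476)² = 4.562 kg·m².
α = Δω/Δt = (24.6 − 0)/8.45 = 2.911 rad/s².
τ = Iα = (4.562)(2.911) = 13.28 N·m.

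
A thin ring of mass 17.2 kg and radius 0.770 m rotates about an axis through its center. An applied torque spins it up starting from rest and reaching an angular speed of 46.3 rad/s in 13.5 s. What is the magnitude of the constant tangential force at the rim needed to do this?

I = MR² = (17.2)(0.770)² = 10.20 kg·m².
α = Δω/Δt = (46.3 − 0)/13.5 = 3.430 rad/s².
The required torque is τ = Iα = (10.20)(3.430) = 34.97 N·m.
A tangential force at the rim gives τ = FR, so F = τ/R = 34.97/0.770 = 45.42 N.

F ≈ 45.4 N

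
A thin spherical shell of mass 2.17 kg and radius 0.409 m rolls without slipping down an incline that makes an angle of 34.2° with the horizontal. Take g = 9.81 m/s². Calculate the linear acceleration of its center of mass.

Translation along the incline: Mg sinθ − f = Ma.
Rotation about the center: fR = Iα with I = (2/3)MR². No-slip gives a = αR, so f = (I/R²)a = (2/3)M a.
Substituting: Mg sinθ = (1 + 0.6667)Ma, so a = g sinθ/(1 + 0.6667) = (9.81) sin 34.2° / 1.667 = 3.308 m/s².

a ≈ 3.31 m/s²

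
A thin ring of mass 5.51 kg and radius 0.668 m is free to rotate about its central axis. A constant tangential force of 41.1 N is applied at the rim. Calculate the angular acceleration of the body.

I = MR² = (5.51)(0.668)² = 2.459 kg·m².
τ = F R = (41.1)(0.668) = 27.45 N·m.
From τ = Iα: α = 27.45/2.459 = 11.17 rad/s².

α ≈ 11.2 rad/s²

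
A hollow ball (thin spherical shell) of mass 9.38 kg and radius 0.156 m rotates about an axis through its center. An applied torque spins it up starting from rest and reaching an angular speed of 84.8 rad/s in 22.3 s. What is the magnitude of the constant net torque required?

τ ≈ 0.579 N·m

I = (2/3)MR² = (2/3)(9.38)(0.156)² = 0.1522 kg·m².
α = Δω/Δt = (84.8 − 0)/22.3 = 3.803 rad/s².
τ = Iα = (0.1522)(3.803) = 0.5787 N·m.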